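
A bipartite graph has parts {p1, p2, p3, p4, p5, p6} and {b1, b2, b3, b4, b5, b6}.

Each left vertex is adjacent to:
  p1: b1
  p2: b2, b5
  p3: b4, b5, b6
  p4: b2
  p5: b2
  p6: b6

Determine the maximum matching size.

5

For example, pair p1–b1, p2–b5, p3–b4, p4–b2, p6–b6.
The set {p4, p5} has only 1 neighbour ({b2}), so by Hall's theorem at most 5 of the 6 left vertices can be matched.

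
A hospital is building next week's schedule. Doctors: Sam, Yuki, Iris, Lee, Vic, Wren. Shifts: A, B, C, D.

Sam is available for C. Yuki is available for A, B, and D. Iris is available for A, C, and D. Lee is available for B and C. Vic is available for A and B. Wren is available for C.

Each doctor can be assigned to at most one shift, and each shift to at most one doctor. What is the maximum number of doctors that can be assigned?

For example, pair Sam–C, Yuki–D, Iris–A, Lee–B.
The set {Sam, Yuki, Iris, Lee, Vic, Wren} has only 4 neighbours ({A, B, C, D}), so by Hall's theorem at most 4 of the 6 doctors can be matched.

4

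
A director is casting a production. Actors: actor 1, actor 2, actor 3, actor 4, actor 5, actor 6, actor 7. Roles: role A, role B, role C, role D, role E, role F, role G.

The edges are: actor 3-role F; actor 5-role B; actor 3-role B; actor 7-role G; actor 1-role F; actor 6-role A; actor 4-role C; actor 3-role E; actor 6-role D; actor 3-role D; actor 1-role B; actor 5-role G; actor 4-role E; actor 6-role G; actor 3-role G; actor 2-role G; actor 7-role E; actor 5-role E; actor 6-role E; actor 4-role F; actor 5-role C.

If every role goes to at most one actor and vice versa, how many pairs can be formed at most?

7

One maximum matching: actor 1→role B, actor 2→role G, actor 3→role D, actor 4→role F, actor 5→role C, actor 6→role A, actor 7→role E.
All 7 actors are matched, so no larger matching exists.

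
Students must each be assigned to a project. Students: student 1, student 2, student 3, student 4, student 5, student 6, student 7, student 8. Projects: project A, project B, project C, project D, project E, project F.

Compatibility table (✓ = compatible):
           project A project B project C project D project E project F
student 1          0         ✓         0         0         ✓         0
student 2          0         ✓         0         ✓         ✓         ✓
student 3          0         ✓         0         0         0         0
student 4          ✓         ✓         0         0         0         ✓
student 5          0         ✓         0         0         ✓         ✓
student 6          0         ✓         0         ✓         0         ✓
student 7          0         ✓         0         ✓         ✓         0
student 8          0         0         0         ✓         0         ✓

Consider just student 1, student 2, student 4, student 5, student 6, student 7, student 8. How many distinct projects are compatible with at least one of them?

5

The union of neighbours of {student 1, student 2, student 4, student 5, student 6, student 7, student 8} is {project A, project B, project D, project E, project F}, which has 5 elements.
Since |N(S)| = 5 < |S| = 7, Hall's condition fails for this subset.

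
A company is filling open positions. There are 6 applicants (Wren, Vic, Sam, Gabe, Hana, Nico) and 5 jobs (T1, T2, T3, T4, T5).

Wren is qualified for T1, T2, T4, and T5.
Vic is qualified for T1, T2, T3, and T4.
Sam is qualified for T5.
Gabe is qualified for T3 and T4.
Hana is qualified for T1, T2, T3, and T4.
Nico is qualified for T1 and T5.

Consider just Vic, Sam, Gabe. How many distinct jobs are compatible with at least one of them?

5

The union of neighbours of {Vic, Sam, Gabe} is {T1, T2, T3, T4, T5}, which has 5 elements.
Since |N(S)| = 5 ≥ |S| = 3, Hall's condition holds for this subset.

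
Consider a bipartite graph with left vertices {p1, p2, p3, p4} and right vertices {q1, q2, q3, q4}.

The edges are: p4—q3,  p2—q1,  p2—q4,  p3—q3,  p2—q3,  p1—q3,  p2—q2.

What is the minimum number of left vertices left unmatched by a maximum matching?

2

A valid assignment of size 2: p1-q3, p2-q2.
The set {p1, p3, p4} has only 1 neighbour ({q3}), so by Hall's theorem at most 2 of the 4 left vertices can be matched.
That matches 2 of the 4, leaving 2 unmatched; no matching can do better.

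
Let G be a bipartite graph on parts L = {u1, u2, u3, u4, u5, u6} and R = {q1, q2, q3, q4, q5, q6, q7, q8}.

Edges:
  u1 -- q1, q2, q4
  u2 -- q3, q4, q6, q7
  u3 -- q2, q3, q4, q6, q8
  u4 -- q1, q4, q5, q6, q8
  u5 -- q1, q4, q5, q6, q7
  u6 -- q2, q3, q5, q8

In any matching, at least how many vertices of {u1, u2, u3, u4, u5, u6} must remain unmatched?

0

For example, pair u1-q2, u2-q7, u3-q6, u4-q1, u5-q4, u6-q8.
This saturates every left vertex, so 6 is the maximum.
That matches 6 of the 6, leaving 0 unmatched; no matching can do better.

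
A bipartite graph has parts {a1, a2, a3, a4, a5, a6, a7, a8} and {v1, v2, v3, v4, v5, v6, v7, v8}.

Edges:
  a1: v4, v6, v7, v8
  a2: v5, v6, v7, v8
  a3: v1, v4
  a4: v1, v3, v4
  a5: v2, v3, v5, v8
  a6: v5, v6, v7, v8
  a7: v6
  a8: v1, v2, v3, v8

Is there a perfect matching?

For example, pair a1→v4, a2→v7, a3→v1, a4→v3, a5→v8, a6→v5, a7→v6, a8→v2.
Every left vertex is matched, so this is a perfect matching.

Yes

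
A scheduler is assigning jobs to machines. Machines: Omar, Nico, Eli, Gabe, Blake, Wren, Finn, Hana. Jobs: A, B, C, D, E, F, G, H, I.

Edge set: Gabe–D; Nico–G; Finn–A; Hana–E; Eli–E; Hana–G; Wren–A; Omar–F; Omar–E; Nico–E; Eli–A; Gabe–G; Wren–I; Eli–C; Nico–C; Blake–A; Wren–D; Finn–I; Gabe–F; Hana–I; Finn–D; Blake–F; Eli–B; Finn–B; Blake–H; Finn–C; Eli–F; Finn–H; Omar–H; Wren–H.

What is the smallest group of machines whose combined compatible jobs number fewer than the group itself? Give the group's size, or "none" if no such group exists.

A matching saturating every machine exists, for instance Omar→H, Nico→C, Eli→A, Gabe→D, Blake→F, Wren→I, Finn→B, Hana→E.
By Hall's marriage theorem, this means |N(S)| ≥ |S| for every subset S, so no violating subset exists.

none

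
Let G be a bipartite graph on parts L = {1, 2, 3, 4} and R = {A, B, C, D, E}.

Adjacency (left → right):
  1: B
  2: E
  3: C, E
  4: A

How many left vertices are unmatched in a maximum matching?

0

A valid assignment of size 4: 1-B, 2-E, 3-C, 4-A.
This saturates every left vertex, so 4 is the maximum.
That matches 4 of the 4, leaving 0 unmatched; no matching can do better.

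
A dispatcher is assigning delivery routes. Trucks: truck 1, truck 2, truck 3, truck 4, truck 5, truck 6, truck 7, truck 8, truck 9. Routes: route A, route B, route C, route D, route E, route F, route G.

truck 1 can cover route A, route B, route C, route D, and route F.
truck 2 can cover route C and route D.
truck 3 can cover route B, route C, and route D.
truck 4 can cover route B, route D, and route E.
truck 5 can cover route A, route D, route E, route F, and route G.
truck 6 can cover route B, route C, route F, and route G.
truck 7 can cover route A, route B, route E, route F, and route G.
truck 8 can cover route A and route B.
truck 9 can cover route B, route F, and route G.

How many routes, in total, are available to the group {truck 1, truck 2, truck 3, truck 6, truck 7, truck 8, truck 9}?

The union of neighbours of {truck 1, truck 2, truck 3, truck 6, truck 7, truck 8, truck 9} is {route A, route B, route C, route D, route E, route F, route G}, which has 7 elements.
Since |N(S)| = 7 ≥ |S| = 7, Hall's condition holds for this subset.

7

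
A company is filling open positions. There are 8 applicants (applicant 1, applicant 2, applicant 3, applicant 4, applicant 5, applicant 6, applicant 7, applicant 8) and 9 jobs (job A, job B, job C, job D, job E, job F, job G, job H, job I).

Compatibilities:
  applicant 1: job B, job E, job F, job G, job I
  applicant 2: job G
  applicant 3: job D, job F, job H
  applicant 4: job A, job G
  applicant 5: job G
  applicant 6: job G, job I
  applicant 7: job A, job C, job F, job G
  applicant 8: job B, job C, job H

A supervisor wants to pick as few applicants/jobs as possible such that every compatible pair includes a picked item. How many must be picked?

7

A maximum matching has 7 edges (e.g. applicant 1–job B, applicant 2–job G, applicant 3–job F, applicant 4–job A, applicant 6–job I, applicant 7–job C, applicant 8–job H).
By König's theorem the minimum vertex cover has the same size. One such cover is {applicant 1, applicant 3, applicant 4, applicant 6, applicant 7, applicant 8, job G}.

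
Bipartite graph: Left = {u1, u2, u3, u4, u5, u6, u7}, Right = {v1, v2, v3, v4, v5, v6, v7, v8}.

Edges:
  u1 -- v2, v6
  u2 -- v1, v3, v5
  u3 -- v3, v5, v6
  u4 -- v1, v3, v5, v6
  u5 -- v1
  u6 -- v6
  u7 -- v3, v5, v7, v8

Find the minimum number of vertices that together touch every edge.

{u1, u7, v1, v3, v5, v6} is a vertex cover of size 6: every edge has an endpoint in this set.
No smaller cover exists because u1–v2, u2–v3, u3–v6, u4–v5, u5–v1, u7–v7 is a matching of size 6, and a cover must include an endpoint of each of these disjoint edges (König's theorem).

6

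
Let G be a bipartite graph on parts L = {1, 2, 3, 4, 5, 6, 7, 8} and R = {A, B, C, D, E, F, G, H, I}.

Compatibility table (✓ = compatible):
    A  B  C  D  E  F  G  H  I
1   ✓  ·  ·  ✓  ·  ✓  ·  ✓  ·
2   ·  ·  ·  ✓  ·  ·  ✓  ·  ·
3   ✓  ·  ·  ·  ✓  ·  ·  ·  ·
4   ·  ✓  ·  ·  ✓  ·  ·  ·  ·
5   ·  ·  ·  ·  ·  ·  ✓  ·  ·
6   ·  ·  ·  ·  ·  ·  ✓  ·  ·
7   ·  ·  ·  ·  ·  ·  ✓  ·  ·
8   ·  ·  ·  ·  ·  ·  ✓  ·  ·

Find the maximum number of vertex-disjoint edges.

For example, pair 1-F, 2-D, 3-E, 4-B, 5-G.
The set {5, 6, 7, 8} has only 1 neighbour ({G}), so by Hall's theorem at most 5 of the 8 left vertices can be matched.

5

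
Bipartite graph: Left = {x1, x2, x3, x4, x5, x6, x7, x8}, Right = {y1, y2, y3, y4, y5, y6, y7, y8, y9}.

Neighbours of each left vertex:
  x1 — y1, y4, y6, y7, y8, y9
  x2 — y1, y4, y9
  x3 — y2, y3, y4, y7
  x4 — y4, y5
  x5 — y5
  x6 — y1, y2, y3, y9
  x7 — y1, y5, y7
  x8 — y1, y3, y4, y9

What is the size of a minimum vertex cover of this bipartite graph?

{x1, x2, x3, x4, x5, x6, x7, x8} is a vertex cover of size 8: every edge has an endpoint in this set.
No smaller cover exists because x1–y6, x2–y9, x3–y2, x4–y4, x5–y5, x6–y1, x7–y7, x8–y3 is a matching of size 8, and a cover must include an endpoint of each of these disjoint edges (König's theorem).

8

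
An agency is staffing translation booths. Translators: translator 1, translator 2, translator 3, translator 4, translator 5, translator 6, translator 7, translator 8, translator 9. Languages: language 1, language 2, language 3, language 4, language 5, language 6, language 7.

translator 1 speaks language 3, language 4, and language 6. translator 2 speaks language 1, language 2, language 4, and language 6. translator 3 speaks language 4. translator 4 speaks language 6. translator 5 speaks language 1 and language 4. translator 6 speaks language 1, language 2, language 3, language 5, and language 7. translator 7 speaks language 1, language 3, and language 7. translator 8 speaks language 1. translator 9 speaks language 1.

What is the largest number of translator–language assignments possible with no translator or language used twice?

7

For example, pair translator 1-language 3, translator 2-language 2, translator 3-language 4, translator 4-language 6, translator 5-language 1, translator 6-language 5, translator 7-language 7.
The set {translator 3, translator 5, translator 8, translator 9} has only 2 neighbours ({language 1, language 4}), so by Hall's theorem at most 7 of the 9 translators can be matched.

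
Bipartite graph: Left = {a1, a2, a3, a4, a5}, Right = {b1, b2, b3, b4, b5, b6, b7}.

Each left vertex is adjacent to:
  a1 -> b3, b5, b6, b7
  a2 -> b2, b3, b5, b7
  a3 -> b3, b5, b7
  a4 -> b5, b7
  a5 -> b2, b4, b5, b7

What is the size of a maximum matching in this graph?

5

A valid assignment of size 5: a1→b6, a2→b2, a3→b3, a4→b7, a5→b5.
All 5 left vertices are matched, so no larger matching exists.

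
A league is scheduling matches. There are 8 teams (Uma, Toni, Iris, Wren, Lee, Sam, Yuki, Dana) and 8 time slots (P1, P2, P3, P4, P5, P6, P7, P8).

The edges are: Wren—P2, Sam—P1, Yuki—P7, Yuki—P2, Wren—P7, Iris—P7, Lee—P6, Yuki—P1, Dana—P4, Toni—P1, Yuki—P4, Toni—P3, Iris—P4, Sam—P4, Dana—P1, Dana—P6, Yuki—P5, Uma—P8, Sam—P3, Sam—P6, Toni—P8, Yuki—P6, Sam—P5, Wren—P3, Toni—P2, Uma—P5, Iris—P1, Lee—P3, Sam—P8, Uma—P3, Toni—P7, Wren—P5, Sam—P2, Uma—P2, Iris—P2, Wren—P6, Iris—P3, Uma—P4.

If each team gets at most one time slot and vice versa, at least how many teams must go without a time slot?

One maximum matching: Uma-P5, Toni-P3, Iris-P4, Wren-P7, Lee-P6, Sam-P8, Yuki-P2, Dana-P1.
This saturates every team, so 8 is the maximum.
That matches 8 of the 8, leaving 0 unmatched; no matching can do better.

0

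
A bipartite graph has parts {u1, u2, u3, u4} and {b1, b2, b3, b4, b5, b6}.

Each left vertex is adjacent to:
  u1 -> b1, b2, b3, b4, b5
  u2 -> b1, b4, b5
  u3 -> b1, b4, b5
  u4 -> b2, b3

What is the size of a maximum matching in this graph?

A valid assignment of size 4: u1→b1, u2→b4, u3→b5, u4→b3.
This saturates every left vertex, so 4 is the maximum.

4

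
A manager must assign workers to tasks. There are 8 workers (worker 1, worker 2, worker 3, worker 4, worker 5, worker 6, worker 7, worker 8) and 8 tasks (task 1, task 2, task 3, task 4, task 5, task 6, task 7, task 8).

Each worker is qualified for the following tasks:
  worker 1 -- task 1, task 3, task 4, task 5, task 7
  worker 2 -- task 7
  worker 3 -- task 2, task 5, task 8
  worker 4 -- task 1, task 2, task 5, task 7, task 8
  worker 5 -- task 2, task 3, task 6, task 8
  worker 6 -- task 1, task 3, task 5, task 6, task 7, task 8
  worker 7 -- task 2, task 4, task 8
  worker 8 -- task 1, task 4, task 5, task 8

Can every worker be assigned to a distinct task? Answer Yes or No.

Yes

For example, pair worker 1→task 1, worker 2→task 7, worker 3→task 2, worker 4→task 5, worker 5→task 3, worker 6→task 6, worker 7→task 4, worker 8→task 8.
All 8 workers are covered.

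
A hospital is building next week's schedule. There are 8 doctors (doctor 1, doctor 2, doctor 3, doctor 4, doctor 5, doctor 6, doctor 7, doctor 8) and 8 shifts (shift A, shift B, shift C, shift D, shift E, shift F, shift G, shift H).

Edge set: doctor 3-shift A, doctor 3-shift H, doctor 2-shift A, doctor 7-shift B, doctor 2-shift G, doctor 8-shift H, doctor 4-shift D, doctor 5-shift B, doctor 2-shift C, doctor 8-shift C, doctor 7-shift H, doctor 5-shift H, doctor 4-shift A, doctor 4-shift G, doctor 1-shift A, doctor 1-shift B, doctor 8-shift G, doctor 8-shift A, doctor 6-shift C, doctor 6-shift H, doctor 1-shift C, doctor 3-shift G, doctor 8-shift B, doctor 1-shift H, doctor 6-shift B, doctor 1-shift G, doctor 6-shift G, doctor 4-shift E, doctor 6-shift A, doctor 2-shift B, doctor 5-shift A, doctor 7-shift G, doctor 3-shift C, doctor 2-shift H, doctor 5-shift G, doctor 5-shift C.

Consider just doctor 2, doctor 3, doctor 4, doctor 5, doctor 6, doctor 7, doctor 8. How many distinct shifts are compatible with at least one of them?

7

The union of neighbours of {doctor 2, doctor 3, doctor 4, doctor 5, doctor 6, doctor 7, doctor 8} is {shift A, shift B, shift C, shift D, shift E, shift G, shift H}, which has 7 elements.
Since |N(S)| = 7 ≥ |S| = 7, Hall's condition holds for this subset.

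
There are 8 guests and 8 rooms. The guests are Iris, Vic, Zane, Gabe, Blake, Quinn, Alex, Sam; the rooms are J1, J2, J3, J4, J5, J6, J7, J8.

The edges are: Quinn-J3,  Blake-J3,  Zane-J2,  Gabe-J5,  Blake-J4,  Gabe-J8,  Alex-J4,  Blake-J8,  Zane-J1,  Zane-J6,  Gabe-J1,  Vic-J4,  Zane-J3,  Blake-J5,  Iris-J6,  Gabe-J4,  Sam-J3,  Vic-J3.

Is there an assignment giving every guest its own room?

No

The set {Vic, Quinn, Alex, Sam} has only 2 neighbours ({J3, J4}), so by Hall's theorem at most 6 of the 8 guests can be matched.
Hence no matching covers every guest.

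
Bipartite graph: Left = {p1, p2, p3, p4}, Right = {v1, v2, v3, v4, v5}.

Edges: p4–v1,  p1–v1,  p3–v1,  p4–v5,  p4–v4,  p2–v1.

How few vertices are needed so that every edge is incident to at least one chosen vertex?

2

A maximum matching has 2 edges (e.g. p1–v1, p4–v4).
By König's theorem the minimum vertex cover has the same size. One such cover is {p4, v1}.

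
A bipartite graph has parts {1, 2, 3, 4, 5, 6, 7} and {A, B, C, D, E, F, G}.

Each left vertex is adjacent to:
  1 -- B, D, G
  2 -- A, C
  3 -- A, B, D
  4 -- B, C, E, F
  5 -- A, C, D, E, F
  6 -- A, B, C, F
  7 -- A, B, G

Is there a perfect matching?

Yes

For example, pair 1→G, 2→C, 3→D, 4→E, 5→A, 6→F, 7→B.
All 7 left vertices are covered.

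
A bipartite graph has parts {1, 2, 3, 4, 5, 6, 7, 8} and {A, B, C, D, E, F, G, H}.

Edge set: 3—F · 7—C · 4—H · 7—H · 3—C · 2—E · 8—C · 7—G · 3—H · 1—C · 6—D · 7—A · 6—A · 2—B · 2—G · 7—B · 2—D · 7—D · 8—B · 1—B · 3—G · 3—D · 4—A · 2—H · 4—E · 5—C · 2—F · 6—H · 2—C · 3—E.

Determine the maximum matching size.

One maximum matching: 1–B, 2–E, 3–F, 4–H, 5–C, 6–D, 7–G.
The set {1, 5, 8} has only 2 neighbours ({B, C}), so by Hall's theorem at most 7 of the 8 left vertices can be matched.

7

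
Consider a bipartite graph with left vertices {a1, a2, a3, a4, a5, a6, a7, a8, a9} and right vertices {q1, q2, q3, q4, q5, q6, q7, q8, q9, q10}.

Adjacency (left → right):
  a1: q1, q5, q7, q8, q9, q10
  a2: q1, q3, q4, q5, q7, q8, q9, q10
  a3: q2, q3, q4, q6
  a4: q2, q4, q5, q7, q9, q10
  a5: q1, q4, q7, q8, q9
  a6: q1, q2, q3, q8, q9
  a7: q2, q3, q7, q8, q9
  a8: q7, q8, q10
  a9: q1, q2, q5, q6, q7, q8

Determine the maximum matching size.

A valid assignment of size 9: a1→q7, a2→q1, a3→q2, a4→q9, a5→q4, a6→q3, a7→q8, a8→q10, a9→q6.
All 9 left vertices are matched, so no larger matching exists.

9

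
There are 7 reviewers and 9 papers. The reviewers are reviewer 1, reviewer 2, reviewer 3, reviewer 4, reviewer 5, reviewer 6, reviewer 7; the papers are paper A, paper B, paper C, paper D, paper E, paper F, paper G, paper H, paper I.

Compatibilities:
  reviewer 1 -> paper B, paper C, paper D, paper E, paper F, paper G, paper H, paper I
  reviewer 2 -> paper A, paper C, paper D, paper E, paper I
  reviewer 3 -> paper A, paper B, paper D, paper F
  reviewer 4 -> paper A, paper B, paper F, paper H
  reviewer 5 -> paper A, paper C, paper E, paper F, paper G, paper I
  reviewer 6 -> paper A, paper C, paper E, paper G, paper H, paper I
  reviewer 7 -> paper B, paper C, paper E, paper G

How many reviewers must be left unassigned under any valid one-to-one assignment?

For example, pair reviewer 1–paper B, reviewer 2–paper C, reviewer 3–paper D, reviewer 4–paper H, reviewer 5–paper G, reviewer 6–paper I, reviewer 7–paper E.
All 7 reviewers are matched, so no larger matching exists.
That matches 7 of the 7, leaving 0 unmatched; no matching can do better.

0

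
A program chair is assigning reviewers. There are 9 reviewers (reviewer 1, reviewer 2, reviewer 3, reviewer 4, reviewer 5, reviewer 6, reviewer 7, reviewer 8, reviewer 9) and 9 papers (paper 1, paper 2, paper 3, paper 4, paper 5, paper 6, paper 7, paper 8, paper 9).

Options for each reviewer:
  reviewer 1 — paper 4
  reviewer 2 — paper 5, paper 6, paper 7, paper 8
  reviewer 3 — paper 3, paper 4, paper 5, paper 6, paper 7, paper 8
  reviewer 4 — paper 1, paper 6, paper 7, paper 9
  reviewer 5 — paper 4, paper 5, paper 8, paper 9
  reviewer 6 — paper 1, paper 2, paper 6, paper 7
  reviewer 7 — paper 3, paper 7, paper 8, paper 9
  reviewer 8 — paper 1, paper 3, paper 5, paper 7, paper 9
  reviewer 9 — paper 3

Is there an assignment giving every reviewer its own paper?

For example, pair reviewer 1→paper 4, reviewer 2→paper 6, reviewer 3→paper 5, reviewer 4→paper 9, reviewer 5→paper 8, reviewer 6→paper 2, reviewer 7→paper 7, reviewer 8→paper 1, reviewer 9→paper 3.
Every reviewer is matched, so this is a perfect matching.

Yes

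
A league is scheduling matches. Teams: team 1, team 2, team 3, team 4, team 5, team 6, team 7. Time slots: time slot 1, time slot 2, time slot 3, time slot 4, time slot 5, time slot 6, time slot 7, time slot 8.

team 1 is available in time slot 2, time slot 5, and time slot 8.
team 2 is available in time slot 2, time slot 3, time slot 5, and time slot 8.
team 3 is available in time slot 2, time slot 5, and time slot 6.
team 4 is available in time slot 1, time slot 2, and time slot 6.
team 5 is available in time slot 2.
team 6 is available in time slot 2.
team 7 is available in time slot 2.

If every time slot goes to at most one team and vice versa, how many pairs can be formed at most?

For example, pair team 1–time slot 8, team 2–time slot 3, team 3–time slot 5, team 4–time slot 6, team 5–time slot 2.
The set {team 5, team 6, team 7} has only 1 neighbour ({time slot 2}), so by Hall's theorem at most 5 of the 7 teams can be matched.

5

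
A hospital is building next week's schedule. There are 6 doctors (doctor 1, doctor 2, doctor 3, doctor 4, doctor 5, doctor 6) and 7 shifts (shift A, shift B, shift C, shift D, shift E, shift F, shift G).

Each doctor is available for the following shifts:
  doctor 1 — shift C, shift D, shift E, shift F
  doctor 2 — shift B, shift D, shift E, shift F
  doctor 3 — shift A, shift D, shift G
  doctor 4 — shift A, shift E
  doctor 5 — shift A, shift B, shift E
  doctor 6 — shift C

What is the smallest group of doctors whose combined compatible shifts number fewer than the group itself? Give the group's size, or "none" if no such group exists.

none

A matching saturating every doctor exists, for instance doctor 1→shift E, doctor 2→shift D, doctor 3→shift G, doctor 4→shift A, doctor 5→shift B, doctor 6→shift C.
By Hall's marriage theorem, this means |N(S)| ≥ |S| for every subset S, so no violating subset exists.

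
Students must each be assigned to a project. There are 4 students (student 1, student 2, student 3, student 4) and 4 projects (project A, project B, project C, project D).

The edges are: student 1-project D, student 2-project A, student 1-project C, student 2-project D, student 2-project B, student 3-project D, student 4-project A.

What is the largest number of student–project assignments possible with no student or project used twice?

A valid assignment of size 4: student 1–project C, student 2–project B, student 3–project D, student 4–project A.
This saturates every student, so 4 is the maximum.

4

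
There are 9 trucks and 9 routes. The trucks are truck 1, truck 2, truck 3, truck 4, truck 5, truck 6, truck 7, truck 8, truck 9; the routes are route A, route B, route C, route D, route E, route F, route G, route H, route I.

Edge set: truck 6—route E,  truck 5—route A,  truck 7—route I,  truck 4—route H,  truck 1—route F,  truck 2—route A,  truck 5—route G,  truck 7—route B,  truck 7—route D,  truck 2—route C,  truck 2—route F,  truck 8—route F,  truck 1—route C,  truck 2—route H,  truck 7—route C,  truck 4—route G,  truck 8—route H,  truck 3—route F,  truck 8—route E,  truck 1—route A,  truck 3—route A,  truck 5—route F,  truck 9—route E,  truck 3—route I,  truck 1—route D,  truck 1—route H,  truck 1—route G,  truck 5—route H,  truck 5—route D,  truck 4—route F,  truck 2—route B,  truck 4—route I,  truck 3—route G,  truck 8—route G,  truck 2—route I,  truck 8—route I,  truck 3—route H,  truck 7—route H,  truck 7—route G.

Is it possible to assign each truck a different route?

The set {truck 6, truck 9} has only 1 neighbour ({route E}), so by Hall's theorem at most 8 of the 9 trucks can be matched.
Hence no matching covers every truck.

No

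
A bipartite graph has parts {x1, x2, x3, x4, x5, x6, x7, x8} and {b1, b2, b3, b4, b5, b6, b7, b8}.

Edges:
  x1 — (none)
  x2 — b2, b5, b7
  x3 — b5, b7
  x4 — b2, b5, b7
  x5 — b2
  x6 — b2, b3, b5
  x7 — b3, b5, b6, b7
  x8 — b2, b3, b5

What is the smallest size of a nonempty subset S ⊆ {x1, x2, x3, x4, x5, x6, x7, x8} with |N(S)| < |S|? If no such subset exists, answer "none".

1

Take S = {x1}. Its neighbourhood is {}, so |N(S)| = 0 < |S| = 1.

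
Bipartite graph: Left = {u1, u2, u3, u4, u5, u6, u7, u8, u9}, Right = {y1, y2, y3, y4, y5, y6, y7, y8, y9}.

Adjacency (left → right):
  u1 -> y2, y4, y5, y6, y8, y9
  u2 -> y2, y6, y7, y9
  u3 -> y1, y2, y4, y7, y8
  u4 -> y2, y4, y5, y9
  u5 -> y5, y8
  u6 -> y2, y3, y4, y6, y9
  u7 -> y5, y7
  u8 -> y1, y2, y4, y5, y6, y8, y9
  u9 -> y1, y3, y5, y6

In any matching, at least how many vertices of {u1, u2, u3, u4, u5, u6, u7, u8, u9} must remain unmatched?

0

A valid assignment of size 9: u1–y9, u2–y7, u3–y1, u4–y2, u5–y8, u6–y6, u7–y5, u8–y4, u9–y3.
All 9 left vertices are matched, so no larger matching exists.
That matches 9 of the 9, leaving 0 unmatched; no matching can do better.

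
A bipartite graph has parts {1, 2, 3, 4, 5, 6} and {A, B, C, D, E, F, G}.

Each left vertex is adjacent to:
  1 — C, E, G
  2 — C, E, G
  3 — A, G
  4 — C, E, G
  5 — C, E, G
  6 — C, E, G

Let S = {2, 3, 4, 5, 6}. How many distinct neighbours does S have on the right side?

4

The union of neighbours of {2, 3, 4, 5, 6} is {A, C, E, G}, which has 4 elements.
Since |N(S)| = 4 < |S| = 5, Hall's condition fails for this subset.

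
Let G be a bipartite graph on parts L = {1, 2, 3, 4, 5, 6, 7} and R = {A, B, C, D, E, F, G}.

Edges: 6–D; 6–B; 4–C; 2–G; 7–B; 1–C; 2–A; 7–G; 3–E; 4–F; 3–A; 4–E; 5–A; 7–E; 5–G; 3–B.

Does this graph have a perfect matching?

Yes

A valid assignment of size 7: 1-C, 2-A, 3-E, 4-F, 5-G, 6-D, 7-B.
All 7 left vertices are covered.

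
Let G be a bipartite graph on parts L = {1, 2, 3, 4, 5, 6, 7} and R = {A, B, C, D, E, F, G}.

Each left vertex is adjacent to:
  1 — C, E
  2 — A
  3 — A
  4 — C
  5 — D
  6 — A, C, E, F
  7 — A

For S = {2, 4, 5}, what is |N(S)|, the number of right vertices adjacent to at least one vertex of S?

3

The union of neighbours of {2, 4, 5} is {A, C, D}, which has 3 elements.
Since |N(S)| = 3 ≥ |S| = 3, Hall's condition holds for this subset.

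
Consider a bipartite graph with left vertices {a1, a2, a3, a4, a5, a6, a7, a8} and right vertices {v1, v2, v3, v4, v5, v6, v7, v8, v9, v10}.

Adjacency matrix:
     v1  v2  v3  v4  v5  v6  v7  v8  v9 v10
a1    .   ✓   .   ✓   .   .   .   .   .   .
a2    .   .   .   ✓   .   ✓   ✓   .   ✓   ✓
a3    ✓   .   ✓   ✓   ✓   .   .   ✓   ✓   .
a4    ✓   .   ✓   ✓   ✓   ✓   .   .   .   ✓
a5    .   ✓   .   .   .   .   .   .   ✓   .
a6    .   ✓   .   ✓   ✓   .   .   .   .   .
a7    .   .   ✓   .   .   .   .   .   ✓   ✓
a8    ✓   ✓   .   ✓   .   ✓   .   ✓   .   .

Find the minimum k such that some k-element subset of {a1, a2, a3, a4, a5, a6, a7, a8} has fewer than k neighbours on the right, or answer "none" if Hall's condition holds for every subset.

none

A matching saturating every left vertex exists, for instance a1→v4, a2→v6, a3→v1, a4→v3, a5→v9, a6→v5, a7→v10, a8→v2.
By Hall's marriage theorem, this means |N(S)| ≥ |S| for every subset S, so no violating subset exists.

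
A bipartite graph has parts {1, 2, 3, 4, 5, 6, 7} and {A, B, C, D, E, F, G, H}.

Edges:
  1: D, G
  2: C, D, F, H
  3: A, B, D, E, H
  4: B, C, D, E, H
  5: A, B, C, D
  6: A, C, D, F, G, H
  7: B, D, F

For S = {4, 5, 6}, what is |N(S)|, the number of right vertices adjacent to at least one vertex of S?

8

The union of neighbours of {4, 5, 6} is {A, B, C, D, E, F, G, H}, which has 8 elements.
Since |N(S)| = 8 ≥ |S| = 3, Hall's condition holds for this subset.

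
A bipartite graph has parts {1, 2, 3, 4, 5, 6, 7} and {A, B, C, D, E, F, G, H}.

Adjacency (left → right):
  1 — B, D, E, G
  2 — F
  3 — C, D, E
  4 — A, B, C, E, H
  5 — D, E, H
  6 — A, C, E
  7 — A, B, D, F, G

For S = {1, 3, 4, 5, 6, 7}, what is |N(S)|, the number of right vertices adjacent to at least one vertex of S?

8

The union of neighbours of {1, 3, 4, 5, 6, 7} is {A, B, C, D, E, F, G, H}, which has 8 elements.
Since |N(S)| = 8 ≥ |S| = 6, Hall's condition holds for this subset.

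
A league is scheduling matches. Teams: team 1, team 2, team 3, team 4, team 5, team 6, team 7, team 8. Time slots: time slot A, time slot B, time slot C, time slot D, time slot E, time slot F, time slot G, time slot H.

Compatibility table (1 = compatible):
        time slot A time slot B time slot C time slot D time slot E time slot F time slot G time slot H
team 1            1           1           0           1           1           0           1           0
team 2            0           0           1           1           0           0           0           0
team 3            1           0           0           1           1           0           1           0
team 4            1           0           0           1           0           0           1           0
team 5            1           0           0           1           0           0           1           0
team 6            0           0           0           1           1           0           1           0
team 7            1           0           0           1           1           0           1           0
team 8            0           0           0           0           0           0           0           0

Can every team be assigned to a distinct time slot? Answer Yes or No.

No

The set {team 3, team 4, team 5, team 6, team 7, team 8} has only 4 neighbours ({time slot A, time slot D, time slot E, time slot G}), so by Hall's theorem at most 6 of the 8 teams can be matched.
Hence no matching covers every team.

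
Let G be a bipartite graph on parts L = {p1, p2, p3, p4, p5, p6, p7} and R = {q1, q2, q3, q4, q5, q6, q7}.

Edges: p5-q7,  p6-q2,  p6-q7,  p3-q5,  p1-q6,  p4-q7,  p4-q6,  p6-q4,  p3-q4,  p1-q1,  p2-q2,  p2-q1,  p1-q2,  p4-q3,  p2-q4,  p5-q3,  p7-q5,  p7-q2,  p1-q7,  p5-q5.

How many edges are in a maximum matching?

A valid assignment of size 7: p1-q1, p2-q4, p3-q5, p4-q6, p5-q3, p6-q7, p7-q2.
All 7 left vertices are matched, so no larger matching exists.

7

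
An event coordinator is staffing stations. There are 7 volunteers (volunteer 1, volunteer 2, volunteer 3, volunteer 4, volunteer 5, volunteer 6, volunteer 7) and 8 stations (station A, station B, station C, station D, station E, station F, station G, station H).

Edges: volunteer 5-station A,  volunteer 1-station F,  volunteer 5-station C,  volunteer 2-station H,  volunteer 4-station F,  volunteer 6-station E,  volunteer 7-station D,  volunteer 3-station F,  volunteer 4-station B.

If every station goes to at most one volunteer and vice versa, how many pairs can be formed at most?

One maximum matching: volunteer 1-station F, volunteer 2-station H, volunteer 4-station B, volunteer 5-station A, volunteer 6-station E, volunteer 7-station D.
The set {volunteer 1, volunteer 3} has only 1 neighbour ({station F}), so by Hall's theorem at most 6 of the 7 volunteers can be matched.

6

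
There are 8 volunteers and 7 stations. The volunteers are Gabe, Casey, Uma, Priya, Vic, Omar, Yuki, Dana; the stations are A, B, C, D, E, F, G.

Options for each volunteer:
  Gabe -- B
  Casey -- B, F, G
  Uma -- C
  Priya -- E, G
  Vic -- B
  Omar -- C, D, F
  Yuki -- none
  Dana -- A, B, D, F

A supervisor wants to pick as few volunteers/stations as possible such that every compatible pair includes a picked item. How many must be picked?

6

{Casey, Uma, Priya, Omar, Dana, B} is a vertex cover of size 6: every edge has an endpoint in this set.
No smaller cover exists because Gabe–B, Casey–G, Uma–C, Priya–E, Omar–D, Dana–F is a matching of size 6, and a cover must include an endpoint of each of these disjoint edges (König's theorem).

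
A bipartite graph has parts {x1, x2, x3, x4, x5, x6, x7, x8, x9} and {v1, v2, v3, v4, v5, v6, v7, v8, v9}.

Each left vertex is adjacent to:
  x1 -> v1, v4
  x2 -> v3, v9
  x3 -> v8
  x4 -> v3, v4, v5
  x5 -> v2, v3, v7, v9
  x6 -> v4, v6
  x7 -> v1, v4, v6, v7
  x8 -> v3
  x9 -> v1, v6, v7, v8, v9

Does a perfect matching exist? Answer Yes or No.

A valid assignment of size 9: x1→v1, x2→v9, x3→v8, x4→v5, x5→v2, x6→v4, x7→v7, x8→v3, x9→v6.
Every left vertex is matched, so this is a perfect matching.

Yes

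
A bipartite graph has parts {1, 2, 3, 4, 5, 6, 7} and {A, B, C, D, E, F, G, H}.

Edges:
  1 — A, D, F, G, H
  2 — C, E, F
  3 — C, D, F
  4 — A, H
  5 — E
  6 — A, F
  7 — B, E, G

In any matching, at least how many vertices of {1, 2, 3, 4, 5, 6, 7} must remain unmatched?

0

One maximum matching: 1-G, 2-C, 3-D, 4-H, 5-E, 6-F, 7-B.
All 7 left vertices are matched, so no larger matching exists.
That matches 7 of the 7, leaving 0 unmatched; no matching can do better.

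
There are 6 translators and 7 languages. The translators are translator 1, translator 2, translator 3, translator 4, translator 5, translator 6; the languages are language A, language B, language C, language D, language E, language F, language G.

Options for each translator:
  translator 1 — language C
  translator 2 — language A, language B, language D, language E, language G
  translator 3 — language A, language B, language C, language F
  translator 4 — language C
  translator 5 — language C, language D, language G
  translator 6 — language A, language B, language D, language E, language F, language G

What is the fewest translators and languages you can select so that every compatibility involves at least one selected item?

A maximum matching has 5 edges (e.g. translator 1–language C, translator 2–language D, translator 3–language B, translator 5–language G, translator 6–language F).
By König's theorem the minimum vertex cover has the same size. One such cover is {translator 2, translator 3, translator 5, translator 6, language C}.

5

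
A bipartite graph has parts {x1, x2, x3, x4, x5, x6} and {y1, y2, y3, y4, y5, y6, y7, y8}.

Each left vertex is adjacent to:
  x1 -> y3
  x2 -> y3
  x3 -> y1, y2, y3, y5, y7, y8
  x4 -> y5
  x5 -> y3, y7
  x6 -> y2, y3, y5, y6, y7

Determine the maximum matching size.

A valid assignment of size 5: x1→y3, x3→y1, x4→y5, x5→y7, x6→y6.
The set {x1, x2} has only 1 neighbour ({y3}), so by Hall's theorem at most 5 of the 6 left vertices can be matched.

5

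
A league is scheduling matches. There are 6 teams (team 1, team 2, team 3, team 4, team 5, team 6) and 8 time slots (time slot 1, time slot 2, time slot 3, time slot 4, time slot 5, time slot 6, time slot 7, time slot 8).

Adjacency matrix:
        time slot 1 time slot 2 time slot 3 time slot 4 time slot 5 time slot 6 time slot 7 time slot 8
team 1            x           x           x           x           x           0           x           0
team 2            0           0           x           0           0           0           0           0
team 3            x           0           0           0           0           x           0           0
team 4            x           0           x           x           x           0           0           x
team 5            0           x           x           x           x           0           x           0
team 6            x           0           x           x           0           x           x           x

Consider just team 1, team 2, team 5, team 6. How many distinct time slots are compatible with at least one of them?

The union of neighbours of {team 1, team 2, team 5, team 6} is {time slot 1, time slot 2, time slot 3, time slot 4, time slot 5, time slot 6, time slot 7, time slot 8}, which has 8 elements.
Since |N(S)| = 8 ≥ |S| = 4, Hall's condition holds for this subset.

8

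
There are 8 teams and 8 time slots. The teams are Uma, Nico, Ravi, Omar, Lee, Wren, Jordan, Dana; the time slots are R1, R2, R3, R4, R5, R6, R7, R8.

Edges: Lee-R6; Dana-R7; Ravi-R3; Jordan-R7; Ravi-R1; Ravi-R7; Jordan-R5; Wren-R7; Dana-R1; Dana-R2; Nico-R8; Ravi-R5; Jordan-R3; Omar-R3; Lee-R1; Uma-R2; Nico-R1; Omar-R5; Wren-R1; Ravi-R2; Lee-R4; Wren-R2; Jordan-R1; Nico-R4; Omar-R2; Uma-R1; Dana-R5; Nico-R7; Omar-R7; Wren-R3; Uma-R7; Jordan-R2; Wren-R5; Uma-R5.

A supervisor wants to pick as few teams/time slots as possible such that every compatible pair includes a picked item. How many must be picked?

7

{Nico, Lee, R1, R2, R3, R5, R7} is a vertex cover of size 7: every edge has an endpoint in this set.
No smaller cover exists because Uma–R5, Nico–R4, Ravi–R1, Omar–R7, Lee–R6, Wren–R2, Jordan–R3 is a matching of size 7, and a cover must include an endpoint of each of these disjoint edges (König's theorem).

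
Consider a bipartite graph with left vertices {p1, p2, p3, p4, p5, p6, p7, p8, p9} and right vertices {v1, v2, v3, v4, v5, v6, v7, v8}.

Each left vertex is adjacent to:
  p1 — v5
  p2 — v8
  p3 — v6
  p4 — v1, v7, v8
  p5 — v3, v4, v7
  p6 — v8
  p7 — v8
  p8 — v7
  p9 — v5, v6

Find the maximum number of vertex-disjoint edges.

6

A valid assignment of size 6: p1–v5, p2–v8, p3–v6, p4–v1, p5–v4, p8–v7.
The set {p1, p2, p3, p6, p7, p9} has only 3 neighbours ({v5, v6, v8}), so by Hall's theorem at most 6 of the 9 left vertices can be matched.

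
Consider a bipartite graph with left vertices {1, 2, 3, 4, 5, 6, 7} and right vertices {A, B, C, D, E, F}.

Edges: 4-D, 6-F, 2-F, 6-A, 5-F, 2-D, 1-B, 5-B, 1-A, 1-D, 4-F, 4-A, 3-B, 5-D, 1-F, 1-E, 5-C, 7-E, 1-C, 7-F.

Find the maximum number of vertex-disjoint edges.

A valid assignment of size 6: 1→E, 2→D, 3→B, 4→A, 5→C, 6→F.
The set {1, 2, 3, 4, 5, 6, 7} has only 6 neighbours ({A, B, C, D, E, F}), so by Hall's theorem at most 6 of the 7 left vertices can be matched.

6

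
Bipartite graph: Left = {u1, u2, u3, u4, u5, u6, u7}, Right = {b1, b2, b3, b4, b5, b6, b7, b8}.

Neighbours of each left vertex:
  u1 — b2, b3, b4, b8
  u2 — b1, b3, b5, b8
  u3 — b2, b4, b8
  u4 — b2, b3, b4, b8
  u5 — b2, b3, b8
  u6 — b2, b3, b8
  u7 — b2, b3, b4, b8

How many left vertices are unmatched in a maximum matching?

2

A valid assignment of size 5: u1→b4, u2→b5, u3→b2, u4→b8, u5→b3.
The set {u1, u3, u4, u5, u6, u7} has only 4 neighbours ({b2, b3, b4, b8}), so by Hall's theorem at most 5 of the 7 left vertices can be matched.
That matches 5 of the 7, leaving 2 unmatched; no matching can do better.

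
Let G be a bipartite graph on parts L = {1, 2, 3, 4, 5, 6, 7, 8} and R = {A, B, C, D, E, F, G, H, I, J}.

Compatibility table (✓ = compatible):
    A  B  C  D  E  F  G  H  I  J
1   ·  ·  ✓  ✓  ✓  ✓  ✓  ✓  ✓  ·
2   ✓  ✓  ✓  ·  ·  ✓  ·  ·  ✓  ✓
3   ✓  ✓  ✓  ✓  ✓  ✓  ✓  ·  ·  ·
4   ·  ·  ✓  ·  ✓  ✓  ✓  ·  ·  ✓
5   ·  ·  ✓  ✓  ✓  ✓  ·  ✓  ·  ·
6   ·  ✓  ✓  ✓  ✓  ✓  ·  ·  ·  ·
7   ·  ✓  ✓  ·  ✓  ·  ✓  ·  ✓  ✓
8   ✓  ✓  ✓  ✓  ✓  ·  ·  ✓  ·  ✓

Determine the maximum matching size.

8

One maximum matching: 1–H, 2–B, 3–A, 4–C, 5–F, 6–E, 7–G, 8–J.
All 8 left vertices are matched, so no larger matching exists.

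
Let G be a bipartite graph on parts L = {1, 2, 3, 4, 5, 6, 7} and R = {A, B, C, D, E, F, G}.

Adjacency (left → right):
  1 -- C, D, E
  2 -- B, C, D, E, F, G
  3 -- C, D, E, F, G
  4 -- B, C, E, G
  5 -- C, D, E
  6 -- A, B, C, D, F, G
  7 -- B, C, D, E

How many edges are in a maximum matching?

For example, pair 1–D, 2–G, 3–F, 4–E, 5–C, 6–A, 7–B.
All 7 left vertices are matched, so no larger matching exists.

7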